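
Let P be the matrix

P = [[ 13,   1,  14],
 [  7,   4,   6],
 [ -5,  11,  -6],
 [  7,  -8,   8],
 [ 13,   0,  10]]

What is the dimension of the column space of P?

3

Row reduce to echelon form.
R2 ← R2 − (7/13)·R1: [0, 45/13, -20/13]
R3 ← R3 + (5/13)·R1: [0, 148/13, -8/13]
R4 ← R4 − (7/13)·R1: [0, -111/13, 6/13]
R5 ← R5 − R1: [0, -1, -4]
R3 ← R3 − (148/45)·R2: [0, 0, 40/9]
R4 ← R4 + (37/15)·R2: [0, 0, -10/3]
R5 ← R5 + (13/45)·R2: [0, 0, -40/9]
R4 ← R4 + (3/4)·R3: [0, 0, 0]
R5 ← R5 + R3: [0, 0, 0]
Echelon form has 3 nonzero rows, so rank(P) = 3.
The column space has dimension equal to the rank: 3.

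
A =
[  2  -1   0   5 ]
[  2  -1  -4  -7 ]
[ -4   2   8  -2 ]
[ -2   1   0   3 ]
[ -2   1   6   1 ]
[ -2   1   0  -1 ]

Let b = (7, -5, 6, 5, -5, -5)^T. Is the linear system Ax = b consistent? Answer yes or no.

no

Row reduce the augmented matrix [A | b].
R2 ← R2 − R1: [0, 0, -4, -12, -12]
R3 ← R3 + (2)·R1: [0, 0, 8, 8, 20]
R4 ← R4 + R1: [0, 0, 0, 8, 12]
R5 ← R5 + R1: [0, 0, 6, 6, 2]
R6 ← R6 + R1: [0, 0, 0, 4, 2]
R3 ← R3 + (2)·R2: [0, 0, 0, -16, -4]
R5 ← R5 + (3/2)·R2: [0, 0, 0, -12, -16]
R4 ← R4 + (1/2)·R3: [0, 0, 0, 0, 10]
R5 ← R5 − (3/4)·R3: [0, 0, 0, 0, -13]
R6 ← R6 + (1/4)·R3: [0, 0, 0, 0, 1]
R5 ← R5 + (13/10)·R4: [0, 0, 0, 0, 0]
R6 ← R6 − (1/10)·R4: [0, 0, 0, 0, 0]
The echelon form has 4 nonzero rows; the last pivot sits in the augmented column, so rank(A) = 3 but rank([A|b]) = 4.
Since the ranks differ, the system is inconsistent.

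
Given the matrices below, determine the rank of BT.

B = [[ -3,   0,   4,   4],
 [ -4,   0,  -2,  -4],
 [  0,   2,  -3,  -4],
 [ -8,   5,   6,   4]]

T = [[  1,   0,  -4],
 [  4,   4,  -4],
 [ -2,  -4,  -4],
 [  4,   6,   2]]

First compute BT:
[[  5,   8,   4],
 [-16, -16,  16],
 [ -2,  -4,  -4],
 [ 16,  20,  -4]]
Now row reduce the product.
R2 ← R2 + (16/5)·R1: [0, 48/5, 144/5]
R3 ← R3 + (2/5)·R1: [0, -4/5, -12/5]
R4 ← R4 − (16/5)·R1: [0, -28/5, -84/5]
R3 ← R3 + (1/12)·R2: [0, 0, 0]
R4 ← R4 + (7/12)·R2: [0, 0, 0]
2 nonzero rows, so rank(BT) = 2.

2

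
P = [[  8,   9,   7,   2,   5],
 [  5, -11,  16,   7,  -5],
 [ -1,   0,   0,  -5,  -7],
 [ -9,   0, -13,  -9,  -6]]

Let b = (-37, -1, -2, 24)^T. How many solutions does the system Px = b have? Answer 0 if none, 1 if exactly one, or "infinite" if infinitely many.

infinite

Row reduce the augmented matrix [P | b].
R2 ← R2 − (5/8)·R1: [0, -133/8, 93/8, 23/4, -65/8, 177/8]
R3 ← R3 + (1/8)·R1: [0, 9/8, 7/8, -19/4, -51/8, -53/8]
R4 ← R4 + (9/8)·R1: [0, 81/8, -41/8, -27/4, -3/8, -141/8]
R3 ← R3 + (9/133)·R2: [0, 0, 221/133, -580/133, -921/133, -682/133]
R4 ← R4 + (81/133)·R2: [0, 0, 260/133, -432/133, -708/133, -552/133]
R4 ← R4 − (20/17)·R3: [0, 0, 0, 32/17, 48/17, 32/17]
The echelon form has 4 nonzero rows, and every pivot lies in the first 5 columns, so rank(P) = rank([P|b]) = 4.
The system is consistent.
rank = 4 < 5 unknowns, so there are infinitely many solutions.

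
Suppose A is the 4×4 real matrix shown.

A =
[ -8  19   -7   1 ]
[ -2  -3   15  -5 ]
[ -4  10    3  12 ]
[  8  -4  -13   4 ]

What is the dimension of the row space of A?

Row reduce to echelon form.
R2 ← R2 − (1/4)·R1: [0, -31/4, 67/4, -21/4]
R3 ← R3 − (1/2)·R1: [0, 1/2, 13/2, 23/2]
R4 ← R4 + R1: [0, 15, -20, 5]
R3 ← R3 + (2/31)·R2: [0, 0, 235/31, 346/31]
R4 ← R4 + (60/31)·R2: [0, 0, 385/31, -160/31]
R4 ← R4 − (77/47)·R3: [0, 0, 0, -1102/47]
Echelon form has 4 nonzero rows, so rank(A) = 4.
The row space has dimension equal to the rank: 4.

4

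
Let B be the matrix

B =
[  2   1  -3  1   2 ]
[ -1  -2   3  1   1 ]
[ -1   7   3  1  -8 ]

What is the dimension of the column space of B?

Row reduce to echelon form.
R2 ← R2 + (1/2)·R1: [0, -3/2, 3/2, 3/2, 2]
R3 ← R3 + (1/2)·R1: [0, 15/2, 3/2, 3/2, -7]
R3 ← R3 + (5)·R2: [0, 0, 9, 9, 3]
Echelon form has 3 nonzero rows, so rank(B) = 3.
The column space has dimension equal to the rank: 3.

3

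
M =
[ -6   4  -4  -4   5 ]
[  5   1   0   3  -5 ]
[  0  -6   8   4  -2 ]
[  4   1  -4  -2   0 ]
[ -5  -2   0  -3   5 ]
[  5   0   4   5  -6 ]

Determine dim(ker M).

1

Row reduce to echelon form.
R2 ← R2 + (5/6)·R1: [0, 13/3, -10/3, -1/3, -5/6]
R4 ← R4 + (2/3)·R1: [0, 11/3, -20/3, -14/3, 10/3]
R5 ← R5 − (5/6)·R1: [0, -16/3, 10/3, 1/3, 5/6]
R6 ← R6 + (5/6)·R1: [0, 10/3, 2/3, 5/3, -11/6]
R3 ← R3 + (18/13)·R2: [0, 0, 44/13, 46/13, -41/13]
R4 ← R4 − (11/13)·R2: [0, 0, -50/13, -57/13, 105/26]
R5 ← R5 + (16/13)·R2: [0, 0, -10/13, -1/13, -5/26]
R6 ← R6 − (10/13)·R2: [0, 0, 42/13, 25/13, -31/26]
R4 ← R4 + (25/22)·R3: [0, 0, 0, -4/11, 5/11]
R5 ← R5 + (5/22)·R3: [0, 0, 0, 8/11, -10/11]
R6 ← R6 − (21/22)·R3: [0, 0, 0, -16/11, 20/11]
R5 ← R5 + (2)·R4: [0, 0, 0, 0, 0]
R6 ← R6 − (4)·R4: [0, 0, 0, 0, 0]
4 nonzero rows, so rank(M) = 4.
M has 5 columns; by rank–nullity, nullity = 5 − 4 = 1.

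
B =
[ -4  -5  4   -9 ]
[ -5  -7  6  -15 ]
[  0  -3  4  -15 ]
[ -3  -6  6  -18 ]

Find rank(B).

Row reduce to echelon form.
R2 ← R2 − (5/4)·R1: [0, -3/4, 1, -15/4]
R4 ← R4 − (3/4)·R1: [0, -9/4, 3, -45/4]
R3 ← R3 − (4)·R2: [0, 0, 0, 0]
R4 ← R4 − (3)·R2: [0, 0, 0, 0]
Echelon form has 2 nonzero rows, so rank(B) = 2.

2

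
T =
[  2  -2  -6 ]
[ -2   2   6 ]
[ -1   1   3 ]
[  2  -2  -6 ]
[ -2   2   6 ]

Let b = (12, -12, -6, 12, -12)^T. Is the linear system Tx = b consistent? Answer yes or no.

Row reduce the augmented matrix [T | b].
R2 ← R2 + R1: [0, 0, 0, 0]
R3 ← R3 + (1/2)·R1: [0, 0, 0, 0]
R4 ← R4 − R1: [0, 0, 0, 0]
R5 ← R5 + R1: [0, 0, 0, 0]
The echelon form has 1 nonzero rows, and every pivot lies in the first 3 columns, so rank(T) = rank([T|b]) = 1.
The system is consistent.

yes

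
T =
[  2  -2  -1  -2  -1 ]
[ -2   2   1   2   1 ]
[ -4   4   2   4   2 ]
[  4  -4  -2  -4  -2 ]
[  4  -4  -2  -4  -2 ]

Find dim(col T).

1

Row reduce to echelon form.
R2 ← R2 + R1: [0, 0, 0, 0, 0]
R3 ← R3 + (2)·R1: [0, 0, 0, 0, 0]
R4 ← R4 − (2)·R1: [0, 0, 0, 0, 0]
R5 ← R5 − (2)·R1: [0, 0, 0, 0, 0]
Echelon form has 1 nonzero row, so rank(T) = 1.
The column space has dimension equal to the rank: 1.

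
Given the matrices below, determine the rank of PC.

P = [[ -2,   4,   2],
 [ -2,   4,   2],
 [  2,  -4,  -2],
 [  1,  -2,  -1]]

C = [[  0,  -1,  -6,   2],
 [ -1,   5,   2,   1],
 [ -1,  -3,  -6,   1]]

1

First compute PC:
[[ -6,  16,   8,   2],
 [ -6,  16,   8,   2],
 [  6, -16,  -8,  -2],
 [  3,  -8,  -4,  -1]]
Now row reduce the product.
R2 ← R2 − R1: [0, 0, 0, 0]
R3 ← R3 + R1: [0, 0, 0, 0]
R4 ← R4 + (1/2)·R1: [0, 0, 0, 0]
1 nonzero row, so rank(PC) = 1.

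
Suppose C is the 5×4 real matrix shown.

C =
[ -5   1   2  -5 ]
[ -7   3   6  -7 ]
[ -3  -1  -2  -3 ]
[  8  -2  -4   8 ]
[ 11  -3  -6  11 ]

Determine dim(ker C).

Row reduce to echelon form.
R2 ← R2 − (7/5)·R1: [0, 8/5, 16/5, 0]
R3 ← R3 − (3/5)·R1: [0, -8/5, -16/5, 0]
R4 ← R4 + (8/5)·R1: [0, -2/5, -4/5, 0]
R5 ← R5 + (11/5)·R1: [0, -4/5, -8/5, 0]
R3 ← R3 + R2: [0, 0, 0, 0]
R4 ← R4 + (1/4)·R2: [0, 0, 0, 0]
R5 ← R5 + (1/2)·R2: [0, 0, 0, 0]
2 nonzero rows, so rank(C) = 2.
C has 4 columns; by rank–nullity, nullity = 4 − 2 = 2.

2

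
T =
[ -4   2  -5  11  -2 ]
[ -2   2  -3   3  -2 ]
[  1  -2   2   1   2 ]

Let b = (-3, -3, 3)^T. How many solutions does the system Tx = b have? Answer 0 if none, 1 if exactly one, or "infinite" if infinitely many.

Row reduce the augmented matrix [T | b].
R2 ← R2 − (1/2)·R1: [0, 1, -1/2, -5/2, -1, -3/2]
R3 ← R3 + (1/4)·R1: [0, -3/2, 3/4, 15/4, 3/2, 9/4]
R3 ← R3 + (3/2)·R2: [0, 0, 0, 0, 0, 0]
The echelon form has 2 nonzero rows, and every pivot lies in the first 5 columns, so rank(T) = rank([T|b]) = 2.
The system is consistent.
rank = 2 < 5 unknowns, so there are infinitely many solutions.

infinite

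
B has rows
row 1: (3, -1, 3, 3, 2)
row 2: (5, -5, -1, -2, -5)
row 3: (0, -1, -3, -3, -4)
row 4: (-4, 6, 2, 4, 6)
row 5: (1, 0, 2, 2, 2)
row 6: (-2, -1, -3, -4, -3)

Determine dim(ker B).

Row reduce to echelon form.
R2 ← R2 − (5/3)·R1: [0, -10/3, -6, -7, -25/3]
R4 ← R4 + (4/3)·R1: [0, 14/3, 6, 8, 26/3]
R5 ← R5 − (1/3)·R1: [0, 1/3, 1, 1, 4/3]
R6 ← R6 + (2/3)·R1: [0, -5/3, -1, -2, -5/3]
R3 ← R3 − (3/10)·R2: [0, 0, -6/5, -9/10, -3/2]
R4 ← R4 + (7/5)·R2: [0, 0, -12/5, -9/5, -3]
R5 ← R5 + (1/10)·R2: [0, 0, 2/5, 3/10, 1/2]
R6 ← R6 − (1/2)·R2: [0, 0, 2, 3/2, 5/2]
R4 ← R4 − (2)·R3: [0, 0, 0, 0, 0]
R5 ← R5 + (1/3)·R3: [0, 0, 0, 0, 0]
R6 ← R6 + (5/3)·R3: [0, 0, 0, 0, 0]
3 nonzero rows, so rank(B) = 3.
B has 5 columns; by rank–nullity, nullity = 5 − 3 = 2.

2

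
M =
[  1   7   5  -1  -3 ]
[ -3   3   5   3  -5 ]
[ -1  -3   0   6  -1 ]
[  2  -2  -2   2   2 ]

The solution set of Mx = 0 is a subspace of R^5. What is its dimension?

2

Row reduce to echelon form.
R2 ← R2 + (3)·R1: [0, 24, 20, 0, -14]
R3 ← R3 + R1: [0, 4, 5, 5, -4]
R4 ← R4 − (2)·R1: [0, -16, -12, 4, 8]
R3 ← R3 − (1/6)·R2: [0, 0, 5/3, 5, -5/3]
R4 ← R4 + (2/3)·R2: [0, 0, 4/3, 4, -4/3]
R4 ← R4 − (4/5)·R3: [0, 0, 0, 0, 0]
3 nonzero rows, so rank(M) = 3.
M has 5 columns; by rank–nullity, nullity = 5 − 3 = 2.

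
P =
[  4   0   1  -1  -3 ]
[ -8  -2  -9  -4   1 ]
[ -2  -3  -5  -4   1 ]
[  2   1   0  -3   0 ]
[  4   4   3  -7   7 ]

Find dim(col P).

5

Row reduce to echelon form.
R2 ← R2 + (2)·R1: [0, -2, -7, -6, -5]
R3 ← R3 + (1/2)·R1: [0, -3, -9/2, -9/2, -1/2]
R4 ← R4 − (1/2)·R1: [0, 1, -1/2, -5/2, 3/2]
R5 ← R5 − R1: [0, 4, 2, -6, 10]
R3 ← R3 − (3/2)·R2: [0, 0, 6, 9/2, 7]
R4 ← R4 + (1/2)·R2: [0, 0, -4, -11/2, -1]
R5 ← R5 + (2)·R2: [0, 0, -12, -18, 0]
R4 ← R4 + (2/3)·R3: [0, 0, 0, -5/2, 11/3]
R5 ← R5 + (2)·R3: [0, 0, 0, -9, 14]
R5 ← R5 − (18/5)·R4: [0, 0, 0, 0, 4/5]
Echelon form has 5 nonzero rows, so rank(P) = 5.
The column space has dimension equal to the rank: 5.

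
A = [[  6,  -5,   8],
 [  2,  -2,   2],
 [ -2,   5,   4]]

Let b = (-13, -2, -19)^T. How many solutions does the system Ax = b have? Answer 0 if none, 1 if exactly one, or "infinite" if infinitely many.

Row reduce the augmented matrix [A | b].
R2 ← R2 − (1/3)·R1: [0, -1/3, -2/3, 7/3]
R3 ← R3 + (1/3)·R1: [0, 10/3, 20/3, -70/3]
R3 ← R3 + (10)·R2: [0, 0, 0, 0]
The echelon form has 2 nonzero rows, and every pivot lies in the first 3 columns, so rank(A) = rank([A|b]) = 2.
The system is consistent.
rank = 2 < 3 unknowns, so there are infinitely many solutions.

infinite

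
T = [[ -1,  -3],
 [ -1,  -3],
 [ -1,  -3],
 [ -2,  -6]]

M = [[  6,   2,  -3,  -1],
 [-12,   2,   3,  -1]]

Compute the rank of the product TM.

First compute TM:
[[ 30,  -8,  -6,   4],
 [ 30,  -8,  -6,   4],
 [ 30,  -8,  -6,   4],
 [ 60, -16, -12,   8]]
Now row reduce the product.
R2 ← R2 − R1: [0, 0, 0, 0]
R3 ← R3 − R1: [0, 0, 0, 0]
R4 ← R4 − (2)·R1: [0, 0, 0, 0]
1 nonzero row, so rank(TM) = 1.

1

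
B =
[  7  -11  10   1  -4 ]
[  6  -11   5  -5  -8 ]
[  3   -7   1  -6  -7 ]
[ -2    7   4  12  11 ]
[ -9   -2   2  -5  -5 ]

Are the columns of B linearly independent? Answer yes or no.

Row reduce B to echelon form.
R2 ← R2 − (6/7)·R1: [0, -11/7, -25/7, -41/7, -32/7]
R3 ← R3 − (3/7)·R1: [0, -16/7, -23/7, -45/7, -37/7]
R4 ← R4 + (2/7)·R1: [0, 27/7, 48/7, 86/7, 69/7]
R5 ← R5 + (9/7)·R1: [0, -113/7, 104/7, -26/7, -71/7]
R3 ← R3 − (16/11)·R2: [0, 0, 21/11, 23/11, 15/11]
R4 ← R4 + (27/11)·R2: [0, 0, -21/11, -23/11, -15/11]
R5 ← R5 − (113/11)·R2: [0, 0, 567/11, 621/11, 405/11]
R4 ← R4 + R3: [0, 0, 0, 0, 0]
R5 ← R5 − (27)·R3: [0, 0, 0, 0, 0]
3 pivots among 5 columns.
Only 3 < 5 pivot columns, so the columns are linearly dependent.

no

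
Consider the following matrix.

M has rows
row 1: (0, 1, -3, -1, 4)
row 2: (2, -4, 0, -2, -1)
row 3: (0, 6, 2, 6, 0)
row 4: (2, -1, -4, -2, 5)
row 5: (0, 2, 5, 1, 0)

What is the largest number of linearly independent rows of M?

Row reduce to echelon form.
Swap R1 ↔ R2
R4 ← R4 − R1: [0, 3, -4, 0, 6]
R3 ← R3 − (6)·R2: [0, 0, 20, 12, -24]
R4 ← R4 − (3)·R2: [0, 0, 5, 3, -6]
R5 ← R5 − (2)·R2: [0, 0, 11, 3, -8]
R4 ← R4 − (1/4)·R3: [0, 0, 0, 0, 0]
R5 ← R5 − (11/20)·R3: [0, 0, 0, -18/5, 26/5]
Swap R4 ↔ R5
Echelon form has 4 nonzero rows, so rank(M) = 4.
The rank gives the maximum number of linearly independent rows: 4.

4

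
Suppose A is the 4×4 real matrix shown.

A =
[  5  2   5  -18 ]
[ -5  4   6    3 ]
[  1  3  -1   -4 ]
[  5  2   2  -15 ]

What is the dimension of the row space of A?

Row reduce to echelon form.
R2 ← R2 + R1: [0, 6, 11, -15]
R3 ← R3 − (1/5)·R1: [0, 13/5, -2, -2/5]
R4 ← R4 − R1: [0, 0, -3, 3]
R3 ← R3 − (13/30)·R2: [0, 0, -203/30, 61/10]
R4 ← R4 − (90/203)·R3: [0, 0, 0, 60/203]
Echelon form has 4 nonzero rows, so rank(A) = 4.
The row space has dimension equal to the rank: 4.

4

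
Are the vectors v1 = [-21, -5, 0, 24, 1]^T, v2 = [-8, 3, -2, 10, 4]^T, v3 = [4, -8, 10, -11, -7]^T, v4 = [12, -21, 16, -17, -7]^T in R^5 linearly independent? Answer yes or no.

Form the matrix with these vectors as rows and row reduce.
R2 ← R2 − (8/21)·R1: [0, 103/21, -2, 6/7, 76/21]
R3 ← R3 + (4/21)·R1: [0, -188/21, 10, -45/7, -143/21]
R4 ← R4 + (4/7)·R1: [0, -167/7, 16, -23/7, -45/7]
R3 ← R3 + (188/103)·R2: [0, 0, 654/103, -501/103, -21/103]
R4 ← R4 + (501/103)·R2: [0, 0, 646/103, 91/103, 1151/103]
R4 ← R4 − (323/327)·R3: [0, 0, 0, 620/109, 1240/109]
4 nonzero rows, so the 4 vectors span a space of dimension 4.
Since 4 = 4, the vectors are linearly independent.

yes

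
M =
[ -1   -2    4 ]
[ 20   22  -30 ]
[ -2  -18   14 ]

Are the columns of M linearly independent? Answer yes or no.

Row reduce M to echelon form.
R2 ← R2 + (20)·R1: [0, -18, 50]
R3 ← R3 − (2)·R1: [0, -14, 6]
R3 ← R3 − (7/9)·R2: [0, 0, -296/9]
3 pivots among 3 columns.
Every column is a pivot column, so the columns are linearly independent.

yes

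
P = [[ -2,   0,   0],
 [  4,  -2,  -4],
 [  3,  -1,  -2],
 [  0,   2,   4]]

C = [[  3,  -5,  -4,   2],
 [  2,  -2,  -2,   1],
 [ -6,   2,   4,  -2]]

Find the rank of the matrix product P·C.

2

First compute PC:
[[ -6,  10,   8,  -4],
 [ 32, -24, -28,  14],
 [ 19, -17, -18,   9],
 [-20,   4,  12,  -6]]
Now row reduce the product.
R2 ← R2 + (16/3)·R1: [0, 88/3, 44/3, -22/3]
R3 ← R3 + (19/6)·R1: [0, 44/3, 22/3, -11/3]
R4 ← R4 − (10/3)·R1: [0, -88/3, -44/3, 22/3]
R3 ← R3 − (1/2)·R2: [0, 0, 0, 0]
R4 ← R4 + R2: [0, 0, 0, 0]
2 nonzero rows, so rank(PC) = 2.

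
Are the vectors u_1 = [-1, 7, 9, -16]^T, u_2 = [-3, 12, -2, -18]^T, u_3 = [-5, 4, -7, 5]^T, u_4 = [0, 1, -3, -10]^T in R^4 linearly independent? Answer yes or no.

yes

Form the matrix with these vectors as rows and row reduce.
R2 ← R2 − (3)·R1: [0, -9, -29, 30]
R3 ← R3 − (5)·R1: [0, -31, -52, 85]
R3 ← R3 − (31/9)·R2: [0, 0, 431/9, -55/3]
R4 ← R4 + (1/9)·R2: [0, 0, -56/9, -20/3]
R4 ← R4 + (56/431)·R3: [0, 0, 0, -3900/431]
4 nonzero rows, so the 4 vectors span a space of dimension 4.
Since 4 = 4, the vectors are linearly independent.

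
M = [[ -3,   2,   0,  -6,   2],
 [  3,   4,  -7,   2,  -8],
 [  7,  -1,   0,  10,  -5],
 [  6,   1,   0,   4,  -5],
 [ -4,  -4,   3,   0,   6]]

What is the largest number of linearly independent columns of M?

Row reduce to echelon form.
R2 ← R2 + R1: [0, 6, -7, -4, -6]
R3 ← R3 + (7/3)·R1: [0, 11/3, 0, -4, -1/3]
R4 ← R4 + (2)·R1: [0, 5, 0, -8, -1]
R5 ← R5 − (4/3)·R1: [0, -20/3, 3, 8, 10/3]
R3 ← R3 − (11/18)·R2: [0, 0, 77/18, -14/9, 10/3]
R4 ← R4 − (5/6)·R2: [0, 0, 35/6, -14/3, 4]
R5 ← R5 + (10/9)·R2: [0, 0, -43/9, 32/9, -10/3]
R4 ← R4 − (15/11)·R3: [0, 0, 0, -28/11, -6/11]
R5 ← R5 + (86/77)·R3: [0, 0, 0, 20/11, 30/77]
R5 ← R5 + (5/7)·R4: [0, 0, 0, 0, 0]
Echelon form has 4 nonzero rows, so rank(M) = 4.
The rank gives the maximum number of linearly independent columns: 4.

4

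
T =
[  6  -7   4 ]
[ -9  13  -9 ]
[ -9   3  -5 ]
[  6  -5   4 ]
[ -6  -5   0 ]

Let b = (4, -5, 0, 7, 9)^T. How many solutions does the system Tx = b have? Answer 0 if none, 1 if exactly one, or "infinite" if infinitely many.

Row reduce the augmented matrix [T | b].
R2 ← R2 + (3/2)·R1: [0, 5/2, -3, 1]
R3 ← R3 + (3/2)·R1: [0, -15/2, 1, 6]
R4 ← R4 − R1: [0, 2, 0, 3]
R5 ← R5 + R1: [0, -12, 4, 13]
R3 ← R3 + (3)·R2: [0, 0, -8, 9]
R4 ← R4 − (4/5)·R2: [0, 0, 12/5, 11/5]
R5 ← R5 + (24/5)·R2: [0, 0, -52/5, 89/5]
R4 ← R4 + (3/10)·R3: [0, 0, 0, 49/10]
R5 ← R5 − (13/10)·R3: [0, 0, 0, 61/10]
R5 ← R5 − (61/49)·R4: [0, 0, 0, 0]
The echelon form has 4 nonzero rows; the last pivot sits in the augmented column, so rank(T) = 3 but rank([T|b]) = 4.
Since the ranks differ, the system is inconsistent.
It has no solutions.

0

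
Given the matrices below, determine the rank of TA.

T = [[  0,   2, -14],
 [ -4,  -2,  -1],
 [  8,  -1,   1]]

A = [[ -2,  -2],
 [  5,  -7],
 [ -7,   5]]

2

First compute TA:
[[108, -84],
 [  5,  17],
 [-28,  -4]]
Now row reduce the product.
R2 ← R2 − (5/108)·R1: [0, 188/9]
R3 ← R3 + (7/27)·R1: [0, -232/9]
R3 ← R3 + (58/47)·R2: [0, 0]
2 nonzero rows, so rank(TA) = 2.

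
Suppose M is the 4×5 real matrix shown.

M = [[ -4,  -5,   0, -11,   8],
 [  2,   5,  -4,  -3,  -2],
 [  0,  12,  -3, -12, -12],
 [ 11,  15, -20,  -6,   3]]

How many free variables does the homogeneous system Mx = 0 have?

2

Row reduce to echelon form.
R2 ← R2 + (1/2)·R1: [0, 5/2, -4, -17/2, 2]
R4 ← R4 + (11/4)·R1: [0, 5/4, -20, -145/4, 25]
R3 ← R3 − (24/5)·R2: [0, 0, 81/5, 144/5, -108/5]
R4 ← R4 − (1/2)·R2: [0, 0, -18, -32, 24]
R4 ← R4 + (10/9)·R3: [0, 0, 0, 0, 0]
3 nonzero rows, so rank(M) = 3.
M has 5 columns; by rank–nullity, nullity = 5 − 3 = 2.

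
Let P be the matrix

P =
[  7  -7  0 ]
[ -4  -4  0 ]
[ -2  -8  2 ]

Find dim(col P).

Row reduce to echelon form.
R2 ← R2 + (4/7)·R1: [0, -8, 0]
R3 ← R3 + (2/7)·R1: [0, -10, 2]
R3 ← R3 − (5/4)·R2: [0, 0, 2]
Echelon form has 3 nonzero rows, so rank(P) = 3.
The column space has dimension equal to the rank: 3.

3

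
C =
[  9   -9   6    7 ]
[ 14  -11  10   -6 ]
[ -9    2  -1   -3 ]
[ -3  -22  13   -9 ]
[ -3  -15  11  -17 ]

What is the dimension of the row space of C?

Row reduce to echelon form.
R2 ← R2 − (14/9)·R1: [0, 3, 2/3, -152/9]
R3 ← R3 + R1: [0, -7, 5, 4]
R4 ← R4 + (1/3)·R1: [0, -25, 15, -20/3]
R5 ← R5 + (1/3)·R1: [0, -18, 13, -44/3]
R3 ← R3 + (7/3)·R2: [0, 0, 59/9, -956/27]
R4 ← R4 + (25/3)·R2: [0, 0, 185/9, -3980/27]
R5 ← R5 + (6)·R2: [0, 0, 17, -116]
R4 ← R4 − (185/59)·R3: [0, 0, 0, -6440/177]
R5 ← R5 − (153/59)·R3: [0, 0, 0, -4280/177]
R5 ← R5 − (107/161)·R4: [0, 0, 0, 0]
Echelon form has 4 nonzero rows, so rank(C) = 4.
The row space has dimension equal to the rank: 4.

4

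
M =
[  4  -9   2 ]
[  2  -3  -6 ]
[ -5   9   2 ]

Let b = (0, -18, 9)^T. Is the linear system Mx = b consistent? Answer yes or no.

Row reduce the augmented matrix [M | b].
R2 ← R2 − (1/2)·R1: [0, 3/2, -7, -18]
R3 ← R3 + (5/4)·R1: [0, -9/4, 9/2, 9]
R3 ← R3 + (3/2)·R2: [0, 0, -6, -18]
The echelon form has 3 nonzero rows, and every pivot lies in the first 3 columns, so rank(M) = rank([M|b]) = 3.
The system is consistent.

yes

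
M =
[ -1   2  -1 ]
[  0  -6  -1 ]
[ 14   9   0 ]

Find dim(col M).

3

Row reduce to echelon form.
R3 ← R3 + (14)·R1: [0, 37, -14]
R3 ← R3 + (37/6)·R2: [0, 0, -121/6]
Echelon form has 3 nonzero rows, so rank(M) = 3.
The column space has dimension equal to the rank: 3.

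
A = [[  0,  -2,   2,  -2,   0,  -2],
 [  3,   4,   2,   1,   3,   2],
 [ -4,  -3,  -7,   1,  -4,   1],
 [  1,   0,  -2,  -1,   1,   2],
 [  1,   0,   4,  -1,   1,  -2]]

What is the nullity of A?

Row reduce to echelon form.
Swap R1 ↔ R2
R3 ← R3 + (4/3)·R1: [0, 7/3, -13/3, 7/3, 0, 11/3]
R4 ← R4 − (1/3)·R1: [0, -4/3, -8/3, -4/3, 0, 4/3]
R5 ← R5 − (1/3)·R1: [0, -4/3, 10/3, -4/3, 0, -8/3]
R3 ← R3 + (7/6)·R2: [0, 0, -2, 0, 0, 4/3]
R4 ← R4 − (2/3)·R2: [0, 0, -4, 0, 0, 8/3]
R5 ← R5 − (2/3)·R2: [0, 0, 2, 0, 0, -4/3]
R4 ← R4 − (2)·R3: [0, 0, 0, 0, 0, 0]
R5 ← R5 + R3: [0, 0, 0, 0, 0, 0]
3 nonzero rows, so rank(A) = 3.
A has 6 columns; by rank–nullity, nullity = 6 − 3 = 3.

3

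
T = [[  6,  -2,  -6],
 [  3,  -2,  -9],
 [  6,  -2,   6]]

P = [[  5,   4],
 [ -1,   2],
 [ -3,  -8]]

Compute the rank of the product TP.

2

First compute TP:
[[ 50,  68],
 [ 44,  80],
 [ 14, -28]]
Now row reduce the product.
R2 ← R2 − (22/25)·R1: [0, 504/25]
R3 ← R3 − (7/25)·R1: [0, -1176/25]
R3 ← R3 + (7/3)·R2: [0, 0]
2 nonzero rows, so rank(TP) = 2.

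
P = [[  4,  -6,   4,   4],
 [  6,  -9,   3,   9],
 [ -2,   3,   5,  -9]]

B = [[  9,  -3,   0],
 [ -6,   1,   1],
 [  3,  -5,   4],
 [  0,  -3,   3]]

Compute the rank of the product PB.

First compute PB:
[[ 84, -50,  22],
 [117, -69,  30],
 [-21,  11,  -4]]
Now row reduce the product.
R2 ← R2 − (39/28)·R1: [0, 9/14, -9/14]
R3 ← R3 + (1/4)·R1: [0, -3/2, 3/2]
R3 ← R3 + (7/3)·R2: [0, 0, 0]
2 nonzero rows, so rank(PB) = 2.

2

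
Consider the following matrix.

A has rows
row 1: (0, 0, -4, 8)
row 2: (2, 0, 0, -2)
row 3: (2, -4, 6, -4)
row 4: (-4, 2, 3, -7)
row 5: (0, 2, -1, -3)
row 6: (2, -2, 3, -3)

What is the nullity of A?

1

Row reduce to echelon form.
Swap R1 ↔ R2
R3 ← R3 − R1: [0, -4, 6, -2]
R4 ← R4 + (2)·R1: [0, 2, 3, -11]
R6 ← R6 − R1: [0, -2, 3, -1]
Swap R2 ↔ R3
R4 ← R4 + (1/2)·R2: [0, 0, 6, -12]
R5 ← R5 + (1/2)·R2: [0, 0, 2, -4]
R6 ← R6 − (1/2)·R2: [0, 0, 0, 0]
R4 ← R4 + (3/2)·R3: [0, 0, 0, 0]
R5 ← R5 + (1/2)·R3: [0, 0, 0, 0]
3 nonzero rows, so rank(A) = 3.
A has 4 columns; by rank–nullity, nullity = 4 − 3 = 1.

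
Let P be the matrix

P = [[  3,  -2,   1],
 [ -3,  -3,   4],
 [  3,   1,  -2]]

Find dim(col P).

2

Row reduce to echelon form.
R2 ← R2 + R1: [0, -5, 5]
R3 ← R3 − R1: [0, 3, -3]
R3 ← R3 + (3/5)·R2: [0, 0, 0]
Echelon form has 2 nonzero rows, so rank(P) = 2.
The column space has dimension equal to the rank: 2.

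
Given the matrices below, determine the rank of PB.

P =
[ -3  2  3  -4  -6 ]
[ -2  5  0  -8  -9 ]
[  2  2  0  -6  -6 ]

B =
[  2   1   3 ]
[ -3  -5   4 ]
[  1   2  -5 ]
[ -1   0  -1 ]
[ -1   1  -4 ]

First compute PB:
[[  1, -13,  12],
 [ -2, -36,  58],
 [ 10, -14,  44]]
Now row reduce the product.
R2 ← R2 + (2)·R1: [0, -62, 82]
R3 ← R3 − (10)·R1: [0, 116, -76]
R3 ← R3 + (58/31)·R2: [0, 0, 2400/31]
3 nonzero rows, so rank(PB) = 3.

3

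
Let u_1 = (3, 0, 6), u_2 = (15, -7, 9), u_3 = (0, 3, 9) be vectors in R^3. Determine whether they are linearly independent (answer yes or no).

Form the matrix with these vectors as rows and row reduce.
R2 ← R2 − (5)·R1: [0, -7, -21]
R3 ← R3 + (3/7)·R2: [0, 0, 0]
2 nonzero rows, so the 3 vectors span a space of dimension 2.
Since 2 < 3, the vectors are linearly dependent.

no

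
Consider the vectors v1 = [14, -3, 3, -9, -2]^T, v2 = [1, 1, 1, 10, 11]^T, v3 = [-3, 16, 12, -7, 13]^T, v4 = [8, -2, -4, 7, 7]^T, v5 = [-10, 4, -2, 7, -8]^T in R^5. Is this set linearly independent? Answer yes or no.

Form the matrix with these vectors as rows and row reduce.
R2 ← R2 − (1/14)·R1: [0, 17/14, 11/14, 149/14, 78/7]
R3 ← R3 + (3/14)·R1: [0, 215/14, 177/14, -125/14, 88/7]
R4 ← R4 − (4/7)·R1: [0, -2/7, -40/7, 85/7, 57/7]
R5 ← R5 + (5/7)·R1: [0, 13/7, 1/7, 4/7, -66/7]
R3 ← R3 − (215/17)·R2: [0, 0, 46/17, -2440/17, -2182/17]
R4 ← R4 + (4/17)·R2: [0, 0, -94/17, 249/17, 183/17]
R5 ← R5 − (26/17)·R2: [0, 0, -18/17, -267/17, -450/17]
R4 ← R4 + (47/23)·R3: [0, 0, 0, -6409/23, -5785/23]
R5 ← R5 + (9/23)·R3: [0, 0, 0, -1653/23, -1764/23]
R5 ← R5 − (57/221)·R4: [0, 0, 0, 0, -201/17]
5 nonzero rows, so the 5 vectors span a space of dimension 5.
Since 5 = 5, the vectors are linearly independent.

yes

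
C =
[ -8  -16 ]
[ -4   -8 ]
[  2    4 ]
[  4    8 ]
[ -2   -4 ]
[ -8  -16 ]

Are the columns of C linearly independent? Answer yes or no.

Row reduce C to echelon form.
R2 ← R2 − (1/2)·R1: [0, 0]
R3 ← R3 + (1/4)·R1: [0, 0]
R4 ← R4 + (1/2)·R1: [0, 0]
R5 ← R5 − (1/4)·R1: [0, 0]
R6 ← R6 − R1: [0, 0]
1 pivot among 2 columns.
Only 1 < 2 pivot columns, so the columns are linearly dependent.

no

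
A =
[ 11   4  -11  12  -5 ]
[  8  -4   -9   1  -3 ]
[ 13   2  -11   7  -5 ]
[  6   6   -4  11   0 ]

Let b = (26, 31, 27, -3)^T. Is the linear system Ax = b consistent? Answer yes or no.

Row reduce the augmented matrix [A | b].
R2 ← R2 − (8/11)·R1: [0, -76/11, -1, -85/11, 7/11, 133/11]
R3 ← R3 − (13/11)·R1: [0, -30/11, 2, -79/11, 10/11, -41/11]
R4 ← R4 − (6/11)·R1: [0, 42/11, 2, 49/11, 30/11, -189/11]
R3 ← R3 − (15/38)·R2: [0, 0, 91/38, -157/38, 25/38, -17/2]
R4 ← R4 + (21/38)·R2: [0, 0, 55/38, 7/38, 117/38, -21/2]
R4 ← R4 − (55/91)·R3: [0, 0, 0, 244/91, 244/91, -488/91]
The echelon form has 4 nonzero rows, and every pivot lies in the first 5 columns, so rank(A) = rank([A|b]) = 4.
The system is consistent.

yes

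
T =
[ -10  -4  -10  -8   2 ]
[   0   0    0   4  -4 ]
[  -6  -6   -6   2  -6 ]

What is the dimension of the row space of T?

3

Row reduce to echelon form.
R3 ← R3 − (3/5)·R1: [0, -18/5, 0, 34/5, -36/5]
Swap R2 ↔ R3
Echelon form has 3 nonzero rows, so rank(T) = 3.
The row space has dimension equal to the rank: 3.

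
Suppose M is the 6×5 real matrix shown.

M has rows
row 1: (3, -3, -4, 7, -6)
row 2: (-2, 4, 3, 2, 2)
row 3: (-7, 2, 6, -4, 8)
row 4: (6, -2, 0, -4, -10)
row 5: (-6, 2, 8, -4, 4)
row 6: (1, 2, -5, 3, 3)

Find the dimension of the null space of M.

Row reduce to echelon form.
R2 ← R2 + (2/3)·R1: [0, 2, 1/3, 20/3, -2]
R3 ← R3 + (7/3)·R1: [0, -5, -10/3, 37/3, -6]
R4 ← R4 − (2)·R1: [0, 4, 8, -18, 2]
R5 ← R5 + (2)·R1: [0, -4, 0, 10, -8]
R6 ← R6 − (1/3)·R1: [0, 3, -11/3, 2/3, 5]
R3 ← R3 + (5/2)·R2: [0, 0, -5/2, 29, -11]
R4 ← R4 − (2)·R2: [0, 0, 22/3, -94/3, 6]
R5 ← R5 + (2)·R2: [0, 0, 2/3, 70/3, -12]
R6 ← R6 − (3/2)·R2: [0, 0, -25/6, -28/3, 8]
R4 ← R4 + (44/15)·R3: [0, 0, 0, 806/15, -394/15]
R5 ← R5 + (4/15)·R3: [0, 0, 0, 466/15, -224/15]
R6 ← R6 − (5/3)·R3: [0, 0, 0, -173/3, 79/3]
R5 ← R5 − (233/403)·R4: [0, 0, 0, 0, 102/403]
R6 ← R6 + (865/806)·R4: [0, 0, 0, 0, -748/403]
R6 ← R6 + (22/3)·R5: [0, 0, 0, 0, 0]
5 nonzero rows, so rank(M) = 5.
M has 5 columns; by rank–nullity, nullity = 5 − 5 = 0.

0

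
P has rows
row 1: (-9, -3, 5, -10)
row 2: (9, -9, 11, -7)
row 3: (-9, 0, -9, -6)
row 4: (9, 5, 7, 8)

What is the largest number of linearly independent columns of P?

Row reduce to echelon form.
R2 ← R2 + R1: [0, -12, 16, -17]
R3 ← R3 − R1: [0, 3, -14, 4]
R4 ← R4 + R1: [0, 2, 12, -2]
R3 ← R3 + (1/4)·R2: [0, 0, -10, -1/4]
R4 ← R4 + (1/6)·R2: [0, 0, 44/3, -29/6]
R4 ← R4 + (22/15)·R3: [0, 0, 0, -26/5]
Echelon form has 4 nonzero rows, so rank(P) = 4.
The rank gives the maximum number of linearly independent columns: 4.

4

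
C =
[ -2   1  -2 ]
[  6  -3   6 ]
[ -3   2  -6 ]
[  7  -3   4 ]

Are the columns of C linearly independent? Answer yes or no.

Row reduce C to echelon form.
R2 ← R2 + (3)·R1: [0, 0, 0]
R3 ← R3 − (3/2)·R1: [0, 1/2, -3]
R4 ← R4 + (7/2)·R1: [0, 1/2, -3]
Swap R2 ↔ R3
R4 ← R4 − R2: [0, 0, 0]
2 pivots among 3 columns.
Only 2 < 3 pivot columns, so the columns are linearly dependent.

no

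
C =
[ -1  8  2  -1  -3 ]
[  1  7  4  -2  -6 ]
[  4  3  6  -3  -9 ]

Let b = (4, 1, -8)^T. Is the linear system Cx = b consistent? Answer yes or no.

no

Row reduce the augmented matrix [C | b].
R2 ← R2 + R1: [0, 15, 6, -3, -9, 5]
R3 ← R3 + (4)·R1: [0, 35, 14, -7, -21, 8]
R3 ← R3 − (7/3)·R2: [0, 0, 0, 0, 0, -11/3]
The echelon form has 3 nonzero rows; the last pivot sits in the augmented column, so rank(C) = 2 but rank([C|b]) = 3.
Since the ranks differ, the system is inconsistent.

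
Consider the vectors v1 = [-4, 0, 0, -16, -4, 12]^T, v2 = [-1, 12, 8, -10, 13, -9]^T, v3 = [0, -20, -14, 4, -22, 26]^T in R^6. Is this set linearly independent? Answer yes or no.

yes

Form the matrix with these vectors as rows and row reduce.
R2 ← R2 − (1/4)·R1: [0, 12, 8, -6, 14, -12]
R3 ← R3 + (5/3)·R2: [0, 0, -2/3, -6, 4/3, 6]
3 nonzero rows, so the 3 vectors span a space of dimension 3.
Since 3 = 3, the vectors are linearly independent.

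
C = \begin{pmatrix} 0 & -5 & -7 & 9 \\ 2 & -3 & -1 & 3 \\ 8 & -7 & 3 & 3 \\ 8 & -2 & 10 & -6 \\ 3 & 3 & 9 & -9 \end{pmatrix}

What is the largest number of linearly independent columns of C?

2

Row reduce to echelon form.
Swap R1 ↔ R2
R3 ← R3 − (4)·R1: [0, 5, 7, -9]
R4 ← R4 − (4)·R1: [0, 10, 14, -18]
R5 ← R5 − (3/2)·R1: [0, 15/2, 21/2, -27/2]
R3 ← R3 + R2: [0, 0, 0, 0]
R4 ← R4 + (2)·R2: [0, 0, 0, 0]
R5 ← R5 + (3/2)·R2: [0, 0, 0, 0]
Echelon form has 2 nonzero rows, so rank(C) = 2.
The rank gives the maximum number of linearly independent columns: 2.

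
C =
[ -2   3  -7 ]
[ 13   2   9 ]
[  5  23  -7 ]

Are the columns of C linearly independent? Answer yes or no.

Row reduce C to echelon form.
R2 ← R2 + (13/2)·R1: [0, 43/2, -73/2]
R3 ← R3 + (5/2)·R1: [0, 61/2, -49/2]
R3 ← R3 − (61/43)·R2: [0, 0, 1173/43]
3 pivots among 3 columns.
Every column is a pivot column, so the columns are linearly independent.

yes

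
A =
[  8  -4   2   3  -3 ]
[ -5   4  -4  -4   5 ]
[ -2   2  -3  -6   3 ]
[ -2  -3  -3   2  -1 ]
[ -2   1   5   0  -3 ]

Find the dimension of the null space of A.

1

Row reduce to echelon form.
R2 ← R2 + (5/8)·R1: [0, 3/2, -11/4, -17/8, 25/8]
R3 ← R3 + (1/4)·R1: [0, 1, -5/2, -21/4, 9/4]
R4 ← R4 + (1/4)·R1: [0, -4, -5/2, 11/4, -7/4]
R5 ← R5 + (1/4)·R1: [0, 0, 11/2, 3/4, -15/4]
R3 ← R3 − (2/3)·R2: [0, 0, -2/3, -23/6, 1/6]
R4 ← R4 + (8/3)·R2: [0, 0, -59/6, -35/12, 79/12]
R4 ← R4 − (59/4)·R3: [0, 0, 0, 429/8, 33/8]
R5 ← R5 + (33/4)·R3: [0, 0, 0, -247/8, -19/8]
R5 ← R5 + (19/33)·R4: [0, 0, 0, 0, 0]
4 nonzero rows, so rank(A) = 4.
A has 5 columns; by rank–nullity, nullity = 5 − 4 = 1.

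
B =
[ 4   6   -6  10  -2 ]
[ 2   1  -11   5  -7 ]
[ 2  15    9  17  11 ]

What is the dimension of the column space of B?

Row reduce to echelon form.
R2 ← R2 − (1/2)·R1: [0, -2, -8, 0, -6]
R3 ← R3 − (1/2)·R1: [0, 12, 12, 12, 12]
R3 ← R3 + (6)·R2: [0, 0, -36, 12, -24]
Echelon form has 3 nonzero rows, so rank(B) = 3.
The column space has dimension equal to the rank: 3.

3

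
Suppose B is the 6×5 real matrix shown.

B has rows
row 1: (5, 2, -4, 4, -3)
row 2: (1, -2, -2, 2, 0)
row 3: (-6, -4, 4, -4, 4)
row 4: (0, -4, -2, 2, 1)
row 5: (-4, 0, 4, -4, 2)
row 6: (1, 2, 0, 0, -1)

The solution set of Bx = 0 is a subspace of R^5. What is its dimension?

Row reduce to echelon form.
R2 ← R2 − (1/5)·R1: [0, -12/5, -6/5, 6/5, 3/5]
R3 ← R3 + (6/5)·R1: [0, -8/5, -4/5, 4/5, 2/5]
R5 ← R5 + (4/5)·R1: [0, 8/5, 4/5, -4/5, -2/5]
R6 ← R6 − (1/5)·R1: [0, 8/5, 4/5, -4/5, -2/5]
R3 ← R3 − (2/3)·R2: [0, 0, 0, 0, 0]
R4 ← R4 − (5/3)·R2: [0, 0, 0, 0, 0]
R5 ← R5 + (2/3)·R2: [0, 0, 0, 0, 0]
R6 ← R6 + (2/3)·R2: [0, 0, 0, 0, 0]
2 nonzero rows, so rank(B) = 2.
B has 5 columns; by rank–nullity, nullity = 5 − 2 = 3.

3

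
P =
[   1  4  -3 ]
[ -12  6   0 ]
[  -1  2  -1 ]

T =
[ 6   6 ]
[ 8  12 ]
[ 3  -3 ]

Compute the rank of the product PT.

First compute PT:
[[ 29,  63],
 [-24,   0],
 [  7,  21]]
Now row reduce the product.
R2 ← R2 + (24/29)·R1: [0, 1512/29]
R3 ← R3 − (7/29)·R1: [0, 168/29]
R3 ← R3 − (1/9)·R2: [0, 0]
2 nonzero rows, so rank(PT) = 2.

2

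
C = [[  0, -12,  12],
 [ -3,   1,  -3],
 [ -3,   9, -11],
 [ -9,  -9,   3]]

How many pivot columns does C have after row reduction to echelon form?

Row reduce to echelon form.
Swap R1 ↔ R2
R3 ← R3 − R1: [0, 8, -8]
R4 ← R4 − (3)·R1: [0, -12, 12]
R3 ← R3 + (2/3)·R2: [0, 0, 0]
R4 ← R4 − R2: [0, 0, 0]
Echelon form has 2 nonzero rows, so rank(C) = 2.
Each nonzero row contributes one pivot column: 2 pivot columns.

2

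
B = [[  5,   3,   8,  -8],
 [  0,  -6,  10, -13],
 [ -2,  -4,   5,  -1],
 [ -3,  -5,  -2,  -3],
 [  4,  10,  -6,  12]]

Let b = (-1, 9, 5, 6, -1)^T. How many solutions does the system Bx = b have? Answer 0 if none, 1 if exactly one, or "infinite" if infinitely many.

0

Row reduce the augmented matrix [B | b].
R3 ← R3 + (2/5)·R1: [0, -14/5, 41/5, -21/5, 23/5]
R4 ← R4 + (3/5)·R1: [0, -16/5, 14/5, -39/5, 27/5]
R5 ← R5 − (4/5)·R1: [0, 38/5, -62/5, 92/5, -1/5]
R3 ← R3 − (7/15)·R2: [0, 0, 53/15, 28/15, 2/5]
R4 ← R4 − (8/15)·R2: [0, 0, -38/15, -13/15, 3/5]
R5 ← R5 + (19/15)·R2: [0, 0, 4/15, 29/15, 56/5]
R4 ← R4 + (38/53)·R3: [0, 0, 0, 25/53, 47/53]
R5 ← R5 − (4/53)·R3: [0, 0, 0, 95/53, 592/53]
R5 ← R5 − (19/5)·R4: [0, 0, 0, 0, 39/5]
The echelon form has 5 nonzero rows; the last pivot sits in the augmented column, so rank(B) = 4 but rank([B|b]) = 5.
Since the ranks differ, the system is inconsistent.
It has no solutions.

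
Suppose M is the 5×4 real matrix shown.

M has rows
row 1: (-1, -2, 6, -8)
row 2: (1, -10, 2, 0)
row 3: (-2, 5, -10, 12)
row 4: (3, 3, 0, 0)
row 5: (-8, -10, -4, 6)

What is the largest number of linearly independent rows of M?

3

Row reduce to echelon form.
R2 ← R2 + R1: [0, -12, 8, -8]
R3 ← R3 − (2)·R1: [0, 9, -22, 28]
R4 ← R4 + (3)·R1: [0, -3, 18, -24]
R5 ← R5 − (8)·R1: [0, 6, -52, 70]
R3 ← R3 + (3/4)·R2: [0, 0, -16, 22]
R4 ← R4 − (1/4)·R2: [0, 0, 16, -22]
R5 ← R5 + (1/2)·R2: [0, 0, -48, 66]
R4 ← R4 + R3: [0, 0, 0, 0]
R5 ← R5 − (3)·R3: [0, 0, 0, 0]
Echelon form has 3 nonzero rows, so rank(M) = 3.
The rank gives the maximum number of linearly independent rows: 3.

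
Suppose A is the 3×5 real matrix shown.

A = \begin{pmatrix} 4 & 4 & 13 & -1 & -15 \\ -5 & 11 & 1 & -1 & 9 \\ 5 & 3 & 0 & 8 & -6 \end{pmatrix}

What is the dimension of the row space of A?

3

Row reduce to echelon form.
R2 ← R2 + (5/4)·R1: [0, 16, 69/4, -9/4, -39/4]
R3 ← R3 − (5/4)·R1: [0, -2, -65/4, 37/4, 51/4]
R3 ← R3 + (1/8)·R2: [0, 0, -451/32, 287/32, 369/32]
Echelon form has 3 nonzero rows, so rank(A) = 3.
The row space has dimension equal to the rank: 3.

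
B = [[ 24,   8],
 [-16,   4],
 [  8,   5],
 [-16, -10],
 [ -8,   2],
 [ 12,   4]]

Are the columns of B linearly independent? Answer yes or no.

Row reduce B to echelon form.
R2 ← R2 + (2/3)·R1: [0, 28/3]
R3 ← R3 − (1/3)·R1: [0, 7/3]
R4 ← R4 + (2/3)·R1: [0, -14/3]
R5 ← R5 + (1/3)·R1: [0, 14/3]
R6 ← R6 − (1/2)·R1: [0, 0]
R3 ← R3 − (1/4)·R2: [0, 0]
R4 ← R4 + (1/2)·R2: [0, 0]
R5 ← R5 − (1/2)·R2: [0, 0]
2 pivots among 2 columns.
Every column is a pivot column, so the columns are linearly independent.

yes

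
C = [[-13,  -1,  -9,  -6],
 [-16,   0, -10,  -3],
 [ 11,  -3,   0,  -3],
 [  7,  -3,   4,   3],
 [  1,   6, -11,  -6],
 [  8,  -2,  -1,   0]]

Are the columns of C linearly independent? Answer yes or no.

yes

Row reduce C to echelon form.
R2 ← R2 − (16/13)·R1: [0, 16/13, 14/13, 57/13]
R3 ← R3 + (11/13)·R1: [0, -50/13, -99/13, -105/13]
R4 ← R4 + (7/13)·R1: [0, -46/13, -11/13, -3/13]
R5 ← R5 + (1/13)·R1: [0, 77/13, -152/13, -84/13]
R6 ← R6 + (8/13)·R1: [0, -34/13, -85/13, -48/13]
R3 ← R3 + (25/8)·R2: [0, 0, -17/4, 45/8]
R4 ← R4 + (23/8)·R2: [0, 0, 9/4, 99/8]
R5 ← R5 − (77/16)·R2: [0, 0, -135/8, -441/16]
R6 ← R6 + (17/8)·R2: [0, 0, -17/4, 45/8]
R4 ← R4 + (9/17)·R3: [0, 0, 0, 261/17]
R5 ← R5 − (135/34)·R3: [0, 0, 0, -3393/68]
R6 ← R6 − R3: [0, 0, 0, 0]
R5 ← R5 + (13/4)·R4: [0, 0, 0, 0]
4 pivots among 4 columns.
Every column is a pivot column, so the columns are linearly independent.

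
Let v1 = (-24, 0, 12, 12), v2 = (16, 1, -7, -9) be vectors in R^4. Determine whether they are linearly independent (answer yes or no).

Form the matrix with these vectors as rows and row reduce.
R2 ← R2 + (2/3)·R1: [0, 1, 1, -1]
2 nonzero rows, so the 2 vectors span a space of dimension 2.
Since 2 = 2, the vectors are linearly independent.

yes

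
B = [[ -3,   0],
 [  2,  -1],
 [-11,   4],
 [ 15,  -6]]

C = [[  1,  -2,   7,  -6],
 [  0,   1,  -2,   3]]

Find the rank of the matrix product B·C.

2

First compute BC:
[[ -3,   6, -21,  18],
 [  2,  -5,  16, -15],
 [-11,  26, -85,  78],
 [ 15, -36, 117, -108]]
Now row reduce the product.
R2 ← R2 + (2/3)·R1: [0, -1, 2, -3]
R3 ← R3 − (11/3)·R1: [0, 4, -8, 12]
R4 ← R4 + (5)·R1: [0, -6, 12, -18]
R3 ← R3 + (4)·R2: [0, 0, 0, 0]
R4 ← R4 − (6)·R2: [0, 0, 0, 0]
2 nonzero rows, so rank(BC) = 2.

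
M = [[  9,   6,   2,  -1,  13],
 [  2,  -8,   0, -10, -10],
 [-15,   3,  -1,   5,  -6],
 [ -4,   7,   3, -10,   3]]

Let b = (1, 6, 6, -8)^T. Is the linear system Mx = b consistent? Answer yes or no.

Row reduce the augmented matrix [M | b].
R2 ← R2 − (2/9)·R1: [0, -28/3, -4/9, -88/9, -116/9, 52/9]
R3 ← R3 + (5/3)·R1: [0, 13, 7/3, 10/3, 47/3, 23/3]
R4 ← R4 + (4/9)·R1: [0, 29/3, 35/9, -94/9, 79/9, -68/9]
R3 ← R3 + (39/28)·R2: [0, 0, 12/7, -72/7, -16/7, 110/7]
R4 ← R4 + (29/28)·R2: [0, 0, 24/7, -144/7, -32/7, -11/7]
R4 ← R4 − (2)·R3: [0, 0, 0, 0, 0, -33]
The echelon form has 4 nonzero rows; the last pivot sits in the augmented column, so rank(M) = 3 but rank([M|b]) = 4.
Since the ranks differ, the system is inconsistent.

no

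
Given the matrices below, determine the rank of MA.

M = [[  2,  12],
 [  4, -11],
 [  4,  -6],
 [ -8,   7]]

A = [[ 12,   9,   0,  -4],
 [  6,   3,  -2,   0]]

2

First compute MA:
[[ 96,  54, -24,  -8],
 [-18,   3,  22, -16],
 [ 12,  18,  12, -16],
 [-54, -51, -14,  32]]
Now row reduce the product.
R2 ← R2 + (3/16)·R1: [0, 105/8, 35/2, -35/2]
R3 ← R3 − (1/8)·R1: [0, 45/4, 15, -15]
R4 ← R4 + (9/16)·R1: [0, -165/8, -55/2, 55/2]
R3 ← R3 − (6/7)·R2: [0, 0, 0, 0]
R4 ← R4 + (11/7)·R2: [0, 0, 0, 0]
2 nonzero rows, so rank(MA) = 2.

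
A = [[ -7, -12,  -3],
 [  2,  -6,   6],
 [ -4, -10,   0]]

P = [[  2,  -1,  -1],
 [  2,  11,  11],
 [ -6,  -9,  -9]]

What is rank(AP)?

2

First compute AP:
[[-20, -98, -98],
 [-44, -122, -122],
 [-28, -106, -106]]
Now row reduce the product.
R2 ← R2 − (11/5)·R1: [0, 468/5, 468/5]
R3 ← R3 − (7/5)·R1: [0, 156/5, 156/5]
R3 ← R3 − (1/3)·R2: [0, 0, 0]
2 nonzero rows, so rank(AP) = 2.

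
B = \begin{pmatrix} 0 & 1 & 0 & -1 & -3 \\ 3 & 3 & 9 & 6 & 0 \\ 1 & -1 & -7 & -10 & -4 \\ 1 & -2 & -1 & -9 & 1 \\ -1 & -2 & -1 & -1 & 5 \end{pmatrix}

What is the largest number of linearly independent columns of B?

Row reduce to echelon form.
Swap R1 ↔ R2
R3 ← R3 − (1/3)·R1: [0, -2, -10, -12, -4]
R4 ← R4 − (1/3)·R1: [0, -3, -4, -11, 1]
R5 ← R5 + (1/3)·R1: [0, -1, 2, 1, 5]
R3 ← R3 + (2)·R2: [0, 0, -10, -14, -10]
R4 ← R4 + (3)·R2: [0, 0, -4, -14, -8]
R5 ← R5 + R2: [0, 0, 2, 0, 2]
R4 ← R4 − (2/5)·R3: [0, 0, 0, -42/5, -4]
R5 ← R5 + (1/5)·R3: [0, 0, 0, -14/5, 0]
R5 ← R5 − (1/3)·R4: [0, 0, 0, 0, 4/3]
Echelon form has 5 nonzero rows, so rank(B) = 5.
The rank gives the maximum number of linearly independent columns: 5.

5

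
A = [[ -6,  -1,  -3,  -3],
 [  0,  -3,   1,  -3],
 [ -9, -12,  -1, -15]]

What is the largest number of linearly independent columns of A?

Row reduce to echelon form.
R3 ← R3 − (3/2)·R1: [0, -21/2, 7/2, -21/2]
R3 ← R3 − (7/2)·R2: [0, 0, 0, 0]
Echelon form has 2 nonzero rows, so rank(A) = 2.
The rank gives the maximum number of linearly independent columns: 2.

2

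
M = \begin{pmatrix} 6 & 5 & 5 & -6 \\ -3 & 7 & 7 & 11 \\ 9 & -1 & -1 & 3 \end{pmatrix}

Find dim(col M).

Row reduce to echelon form.
R2 ← R2 + (1/2)·R1: [0, 19/2, 19/2, 8]
R3 ← R3 − (3/2)·R1: [0, -17/2, -17/2, 12]
R3 ← R3 + (17/19)·R2: [0, 0, 0, 364/19]
Echelon form has 3 nonzero rows, so rank(M) = 3.
The column space has dimension equal to the rank: 3.

3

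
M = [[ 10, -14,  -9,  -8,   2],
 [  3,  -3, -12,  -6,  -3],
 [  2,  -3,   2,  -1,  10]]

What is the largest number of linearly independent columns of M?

3

Row reduce to echelon form.
R2 ← R2 − (3/10)·R1: [0, 6/5, -93/10, -18/5, -18/5]
R3 ← R3 − (1/5)·R1: [0, -1/5, 19/5, 3/5, 48/5]
R3 ← R3 + (1/6)·R2: [0, 0, 9/4, 0, 9]
Echelon form has 3 nonzero rows, so rank(M) = 3.
The rank gives the maximum number of linearly independent columns: 3.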